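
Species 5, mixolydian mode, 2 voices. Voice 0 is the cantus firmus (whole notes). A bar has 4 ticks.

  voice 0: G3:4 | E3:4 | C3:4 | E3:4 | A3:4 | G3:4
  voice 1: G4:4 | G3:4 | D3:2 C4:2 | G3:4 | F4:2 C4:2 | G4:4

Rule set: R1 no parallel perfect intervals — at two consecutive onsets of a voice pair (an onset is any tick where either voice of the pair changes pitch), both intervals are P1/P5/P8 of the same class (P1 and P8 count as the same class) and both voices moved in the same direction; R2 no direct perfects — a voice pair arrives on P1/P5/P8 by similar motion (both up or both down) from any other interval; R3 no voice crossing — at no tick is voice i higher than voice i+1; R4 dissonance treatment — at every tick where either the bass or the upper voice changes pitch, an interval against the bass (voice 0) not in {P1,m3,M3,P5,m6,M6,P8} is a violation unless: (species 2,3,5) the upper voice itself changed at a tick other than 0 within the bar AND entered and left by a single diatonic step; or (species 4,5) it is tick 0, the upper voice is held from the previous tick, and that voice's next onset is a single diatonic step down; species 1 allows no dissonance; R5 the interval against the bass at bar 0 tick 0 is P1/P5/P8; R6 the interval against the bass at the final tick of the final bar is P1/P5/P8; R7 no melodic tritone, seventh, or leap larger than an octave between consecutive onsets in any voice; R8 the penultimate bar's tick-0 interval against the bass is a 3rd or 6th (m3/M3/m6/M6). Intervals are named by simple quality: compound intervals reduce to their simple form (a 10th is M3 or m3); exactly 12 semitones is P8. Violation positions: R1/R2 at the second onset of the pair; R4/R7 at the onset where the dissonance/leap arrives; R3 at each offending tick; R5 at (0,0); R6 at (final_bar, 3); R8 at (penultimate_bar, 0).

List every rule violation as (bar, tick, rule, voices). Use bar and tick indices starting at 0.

bar 0: v0=G3 v1=G4 downbeat P8
bar 1: v0=E3 v1=G3 downbeat m3
bar 2: v0=C3 v1=D3 downbeat M2
bar 3: v0=E3 v1=G3 downbeat m3
bar 4: v0=A3 v1=F4 downbeat m6
bar 5: v0=G3 v1=G4 downbeat P8
  -> R4 @ bar 2 tick 0 v(0, 1): C3/D3 M2 untreated
  -> R7 @ bar 2 tick 2 v(1,): D3->C4 leap 10st
  -> R7 @ bar 4 tick 0 v(1,): G3->F4 leap 10st

(2, 0, R4, (0, 1))
(2, 2, R7, (1,))
(4, 0, R7, (1,))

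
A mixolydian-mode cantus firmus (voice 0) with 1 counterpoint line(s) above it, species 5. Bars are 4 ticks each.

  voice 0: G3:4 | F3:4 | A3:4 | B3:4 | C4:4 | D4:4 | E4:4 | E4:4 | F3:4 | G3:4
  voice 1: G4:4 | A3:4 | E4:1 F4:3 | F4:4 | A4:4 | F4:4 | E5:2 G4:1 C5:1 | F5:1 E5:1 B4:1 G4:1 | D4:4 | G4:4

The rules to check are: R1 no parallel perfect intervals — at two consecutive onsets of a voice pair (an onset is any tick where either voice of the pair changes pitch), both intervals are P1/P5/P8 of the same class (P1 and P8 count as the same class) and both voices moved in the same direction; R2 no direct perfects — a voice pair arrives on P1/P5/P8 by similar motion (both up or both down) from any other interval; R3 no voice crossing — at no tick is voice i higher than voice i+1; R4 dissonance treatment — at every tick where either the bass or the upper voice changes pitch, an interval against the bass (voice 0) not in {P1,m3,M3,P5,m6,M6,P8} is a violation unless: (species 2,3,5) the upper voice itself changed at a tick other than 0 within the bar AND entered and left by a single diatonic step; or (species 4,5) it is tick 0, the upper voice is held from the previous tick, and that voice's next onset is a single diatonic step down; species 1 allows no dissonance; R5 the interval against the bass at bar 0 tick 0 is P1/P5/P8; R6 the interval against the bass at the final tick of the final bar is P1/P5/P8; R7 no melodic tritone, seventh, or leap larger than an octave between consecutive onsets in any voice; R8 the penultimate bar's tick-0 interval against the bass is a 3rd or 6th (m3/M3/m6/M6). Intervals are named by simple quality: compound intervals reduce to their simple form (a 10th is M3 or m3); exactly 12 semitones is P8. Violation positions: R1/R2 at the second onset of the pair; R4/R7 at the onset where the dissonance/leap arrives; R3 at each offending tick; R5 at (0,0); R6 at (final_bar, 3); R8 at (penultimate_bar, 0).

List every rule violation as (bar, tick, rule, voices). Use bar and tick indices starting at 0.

bar 0: v0=G3 v1=G4 downbeat P8
bar 1: v0=F3 v1=A3 downbeat M3
bar 2: v0=A3 v1=E4 downbeat P5
bar 3: v0=B3 v1=F4 downbeat TT
bar 4: v0=C4 v1=A4 downbeat M6
bar 5: v0=D4 v1=F4 downbeat m3
bar 6: v0=E4 v1=E5 downbeat P8
bar 7: v0=E4 v1=F5 downbeat m2
bar 8: v0=F3 v1=D4 downbeat M6
bar 9: v0=G3 v1=G4 downbeat P8
  -> R7 @ bar 1 tick 0 v(1,): G4->A3 leap 10st
  -> R2 @ bar 2 tick 0 v(0, 1): F3/A3 M3 -> A3/E4 P5 similar
  -> R4 @ bar 3 tick 0 v(0, 1): B3/F4 TT untreated
  -> R2 @ bar 6 tick 0 v(0, 1): D4/F4 m3 -> E4/E5 P8 similar
  -> R7 @ bar 6 tick 0 v(1,): F4->E5 leap 11st
  -> R4 @ bar 7 tick 0 v(0, 1): E4/F5 m2 untreated
  -> R7 @ bar 8 tick 0 v(0,): E4->F3 leap 11st
  -> R2 @ bar 9 tick 0 v(0, 1): F3/D4 M6 -> G3/G4 P8 similar

(1, 0, R7, (1,))
(2, 0, R2, (0, 1))
(3, 0, R4, (0, 1))
(6, 0, R2, (0, 1))
(6, 0, R7, (1,))
(7, 0, R4, (0, 1))
(8, 0, R7, (0,))
(9, 0, R2, (0, 1))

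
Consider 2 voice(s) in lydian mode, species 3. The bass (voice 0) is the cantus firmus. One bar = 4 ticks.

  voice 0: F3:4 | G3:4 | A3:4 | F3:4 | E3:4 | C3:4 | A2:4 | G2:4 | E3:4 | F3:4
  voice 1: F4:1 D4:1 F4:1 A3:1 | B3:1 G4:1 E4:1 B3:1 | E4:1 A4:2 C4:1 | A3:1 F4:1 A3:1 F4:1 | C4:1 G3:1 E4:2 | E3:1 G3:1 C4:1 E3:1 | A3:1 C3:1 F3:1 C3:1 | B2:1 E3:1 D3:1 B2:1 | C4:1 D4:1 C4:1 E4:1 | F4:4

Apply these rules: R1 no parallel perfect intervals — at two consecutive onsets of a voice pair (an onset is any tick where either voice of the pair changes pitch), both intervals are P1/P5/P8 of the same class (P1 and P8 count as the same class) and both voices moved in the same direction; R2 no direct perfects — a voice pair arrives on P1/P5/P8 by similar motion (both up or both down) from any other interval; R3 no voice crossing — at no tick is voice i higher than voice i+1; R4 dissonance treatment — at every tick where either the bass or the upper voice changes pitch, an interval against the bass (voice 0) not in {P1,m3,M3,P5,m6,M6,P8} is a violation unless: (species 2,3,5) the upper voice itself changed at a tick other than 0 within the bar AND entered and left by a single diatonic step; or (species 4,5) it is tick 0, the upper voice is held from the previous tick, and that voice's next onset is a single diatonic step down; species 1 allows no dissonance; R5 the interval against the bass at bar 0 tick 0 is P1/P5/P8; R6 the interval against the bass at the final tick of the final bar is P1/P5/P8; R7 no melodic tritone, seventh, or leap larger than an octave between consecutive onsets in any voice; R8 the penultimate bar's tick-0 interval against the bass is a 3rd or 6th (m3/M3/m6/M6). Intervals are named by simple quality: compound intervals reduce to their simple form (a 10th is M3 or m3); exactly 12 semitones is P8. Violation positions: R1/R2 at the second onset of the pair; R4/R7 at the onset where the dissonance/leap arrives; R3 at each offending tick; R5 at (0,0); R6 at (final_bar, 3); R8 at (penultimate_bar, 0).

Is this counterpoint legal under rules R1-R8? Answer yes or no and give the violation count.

No (3 violations)

bar 0: v0=F3 v1=F4 (P8)
bar 1: v0=G3 v1=B3 (M3)
bar 2: v0=A3 v1=E4 (P5)
bar 3: v0=F3 v1=A3 (M3)
bar 4: v0=E3 v1=C4 (m6)
bar 5: v0=C3 v1=E3 (M3)
bar 6: v0=A2 v1=A3 (P8)
bar 7: v0=G2 v1=B2 (M3)
bar 8: v0=E3 v1=C4 (m6)
bar 9: v0=F3 v1=F4 (P8)
  R2 @ bar2.0: G3/B3 M3 -> A3/E4 P5 similar
  R7 @ bar8.0: B2->C4 leap 13st
  R1 @ bar9.0: E3/E4 P8 -> F3/F4 P8 similar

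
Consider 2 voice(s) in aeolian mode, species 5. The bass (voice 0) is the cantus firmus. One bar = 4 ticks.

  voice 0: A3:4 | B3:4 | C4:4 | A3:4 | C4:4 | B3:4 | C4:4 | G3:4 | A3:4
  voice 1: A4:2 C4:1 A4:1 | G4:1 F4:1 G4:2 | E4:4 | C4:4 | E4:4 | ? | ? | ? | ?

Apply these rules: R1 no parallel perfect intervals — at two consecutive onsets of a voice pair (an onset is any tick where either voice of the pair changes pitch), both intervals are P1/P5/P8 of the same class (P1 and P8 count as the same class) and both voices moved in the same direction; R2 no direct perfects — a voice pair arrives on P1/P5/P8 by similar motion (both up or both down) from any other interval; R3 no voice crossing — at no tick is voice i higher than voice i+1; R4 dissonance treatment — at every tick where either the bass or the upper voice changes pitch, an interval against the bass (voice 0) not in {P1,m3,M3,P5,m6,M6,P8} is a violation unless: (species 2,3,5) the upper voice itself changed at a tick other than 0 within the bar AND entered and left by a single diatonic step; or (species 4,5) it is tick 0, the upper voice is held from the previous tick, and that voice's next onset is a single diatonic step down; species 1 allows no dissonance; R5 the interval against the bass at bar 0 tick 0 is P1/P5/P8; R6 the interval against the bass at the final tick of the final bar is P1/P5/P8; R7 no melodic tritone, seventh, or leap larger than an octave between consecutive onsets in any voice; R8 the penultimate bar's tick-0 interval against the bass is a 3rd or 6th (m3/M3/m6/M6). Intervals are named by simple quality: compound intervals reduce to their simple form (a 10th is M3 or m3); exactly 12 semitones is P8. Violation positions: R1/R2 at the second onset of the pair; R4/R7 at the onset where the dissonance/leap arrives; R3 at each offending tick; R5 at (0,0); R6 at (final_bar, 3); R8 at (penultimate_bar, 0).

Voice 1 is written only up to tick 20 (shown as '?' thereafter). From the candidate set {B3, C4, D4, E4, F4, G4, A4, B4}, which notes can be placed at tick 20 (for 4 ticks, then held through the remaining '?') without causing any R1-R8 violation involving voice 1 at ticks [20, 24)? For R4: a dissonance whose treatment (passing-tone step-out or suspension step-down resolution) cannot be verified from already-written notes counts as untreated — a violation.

{B4, D4, G4}

B3: violates R2
C4: violates R4
D4: legal
E4: violates R4
F4: violates R4
G4: legal
A4: violates R4
B4: legal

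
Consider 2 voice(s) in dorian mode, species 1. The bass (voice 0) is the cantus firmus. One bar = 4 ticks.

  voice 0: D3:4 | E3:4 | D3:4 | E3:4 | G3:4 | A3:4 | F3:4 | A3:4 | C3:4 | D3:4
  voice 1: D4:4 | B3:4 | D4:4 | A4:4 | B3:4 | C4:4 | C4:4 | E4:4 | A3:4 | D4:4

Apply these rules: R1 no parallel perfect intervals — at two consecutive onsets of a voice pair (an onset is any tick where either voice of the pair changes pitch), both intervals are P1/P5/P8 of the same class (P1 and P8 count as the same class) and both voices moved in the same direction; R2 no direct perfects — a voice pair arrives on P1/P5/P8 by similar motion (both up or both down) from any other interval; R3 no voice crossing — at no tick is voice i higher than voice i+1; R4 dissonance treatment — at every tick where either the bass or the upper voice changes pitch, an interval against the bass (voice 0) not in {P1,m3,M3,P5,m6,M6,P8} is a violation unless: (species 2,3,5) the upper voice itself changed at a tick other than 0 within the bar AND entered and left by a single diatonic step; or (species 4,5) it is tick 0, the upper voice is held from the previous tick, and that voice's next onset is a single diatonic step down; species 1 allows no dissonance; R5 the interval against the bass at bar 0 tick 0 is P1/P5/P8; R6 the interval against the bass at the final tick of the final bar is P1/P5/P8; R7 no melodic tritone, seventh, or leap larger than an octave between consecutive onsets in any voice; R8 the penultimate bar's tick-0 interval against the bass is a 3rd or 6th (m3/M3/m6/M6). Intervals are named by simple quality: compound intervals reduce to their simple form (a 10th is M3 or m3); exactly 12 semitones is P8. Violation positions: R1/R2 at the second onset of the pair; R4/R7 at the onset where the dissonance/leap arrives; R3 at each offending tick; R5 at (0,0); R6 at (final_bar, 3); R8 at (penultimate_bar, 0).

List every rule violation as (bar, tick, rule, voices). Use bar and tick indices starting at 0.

(3, 0, R4, (0, 1))
(4, 0, R7, (1,))
(7, 0, R1, (0, 1))
(9, 0, R2, (0, 1))

bar 0: v0=D3 v1=D4 downbeat P8
bar 1: v0=E3 v1=B3 downbeat P5
bar 2: v0=D3 v1=D4 downbeat P8
bar 3: v0=E3 v1=A4 downbeat P4
bar 4: v0=G3 v1=B3 downbeat M3
bar 5: v0=A3 v1=C4 downbeat m3
bar 6: v0=F3 v1=C4 downbeat P5
bar 7: v0=A3 v1=E4 downbeat P5
bar 8: v0=C3 v1=A3 downbeat M6
bar 9: v0=D3 v1=D4 downbeat P8
  -> R4 @ bar 3 tick 0 v(0, 1): E3/A4 P4 untreated
  -> R7 @ bar 4 tick 0 v(1,): A4->B3 leap 10st
  -> R1 @ bar 7 tick 0 v(0, 1): F3/C4 P5 -> A3/E4 P5 similar
  -> R2 @ bar 9 tick 0 v(0, 1): C3/A3 M6 -> D3/D4 P8 similar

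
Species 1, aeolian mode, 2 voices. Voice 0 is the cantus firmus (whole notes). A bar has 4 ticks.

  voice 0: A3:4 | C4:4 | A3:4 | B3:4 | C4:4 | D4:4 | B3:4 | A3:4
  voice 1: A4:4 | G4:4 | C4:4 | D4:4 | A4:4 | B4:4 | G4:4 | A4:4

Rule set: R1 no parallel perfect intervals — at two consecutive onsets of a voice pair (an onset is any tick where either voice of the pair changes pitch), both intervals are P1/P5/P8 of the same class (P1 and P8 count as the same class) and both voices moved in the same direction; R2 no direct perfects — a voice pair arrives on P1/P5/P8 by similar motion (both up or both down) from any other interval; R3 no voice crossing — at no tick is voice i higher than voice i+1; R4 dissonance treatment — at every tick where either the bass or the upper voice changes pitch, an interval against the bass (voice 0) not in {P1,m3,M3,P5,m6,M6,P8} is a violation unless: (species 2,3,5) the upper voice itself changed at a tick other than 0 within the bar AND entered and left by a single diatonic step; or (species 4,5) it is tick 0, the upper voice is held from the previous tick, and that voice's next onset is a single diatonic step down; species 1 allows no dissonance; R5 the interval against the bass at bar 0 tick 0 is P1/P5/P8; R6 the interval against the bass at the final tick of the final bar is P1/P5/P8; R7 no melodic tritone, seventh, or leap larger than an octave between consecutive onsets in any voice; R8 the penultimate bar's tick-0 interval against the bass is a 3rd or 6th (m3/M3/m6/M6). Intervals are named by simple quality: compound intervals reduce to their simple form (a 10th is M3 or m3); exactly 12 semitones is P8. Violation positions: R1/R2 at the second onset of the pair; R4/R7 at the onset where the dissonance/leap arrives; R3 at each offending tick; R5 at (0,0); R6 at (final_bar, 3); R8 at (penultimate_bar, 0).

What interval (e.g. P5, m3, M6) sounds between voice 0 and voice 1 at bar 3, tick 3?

voice 0=B3 voice 1=D4 -> m3

m3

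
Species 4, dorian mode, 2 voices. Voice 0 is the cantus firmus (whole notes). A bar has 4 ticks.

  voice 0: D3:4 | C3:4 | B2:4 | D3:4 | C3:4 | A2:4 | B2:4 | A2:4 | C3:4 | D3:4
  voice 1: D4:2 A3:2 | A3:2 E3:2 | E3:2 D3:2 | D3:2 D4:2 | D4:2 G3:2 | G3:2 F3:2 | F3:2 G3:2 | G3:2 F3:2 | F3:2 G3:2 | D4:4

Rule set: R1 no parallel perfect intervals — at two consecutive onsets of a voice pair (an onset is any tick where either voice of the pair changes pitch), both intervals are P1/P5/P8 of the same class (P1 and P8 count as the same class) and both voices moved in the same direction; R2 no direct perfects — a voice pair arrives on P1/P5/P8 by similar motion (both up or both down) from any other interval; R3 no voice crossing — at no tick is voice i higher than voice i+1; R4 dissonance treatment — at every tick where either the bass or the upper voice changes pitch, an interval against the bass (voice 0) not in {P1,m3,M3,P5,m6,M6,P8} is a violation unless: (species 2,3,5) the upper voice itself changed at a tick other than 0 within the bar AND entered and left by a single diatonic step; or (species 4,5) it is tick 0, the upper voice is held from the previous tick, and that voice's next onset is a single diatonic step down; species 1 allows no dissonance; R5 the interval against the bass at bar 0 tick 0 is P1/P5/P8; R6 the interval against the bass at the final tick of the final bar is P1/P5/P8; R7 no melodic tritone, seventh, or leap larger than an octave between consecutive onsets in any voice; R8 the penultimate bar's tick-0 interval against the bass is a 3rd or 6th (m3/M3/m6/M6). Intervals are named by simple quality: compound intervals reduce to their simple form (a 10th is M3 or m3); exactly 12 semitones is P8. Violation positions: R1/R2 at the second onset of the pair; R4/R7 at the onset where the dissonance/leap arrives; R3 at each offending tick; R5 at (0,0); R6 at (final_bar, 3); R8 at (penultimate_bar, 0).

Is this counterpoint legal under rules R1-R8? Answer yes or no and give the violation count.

No (5 violations)

bar 0: v0=D3 v1=D4 (P8)
bar 1: v0=C3 v1=A3 (M6)
bar 2: v0=B2 v1=E3 (P4)
bar 3: v0=D3 v1=D3 (P1)
bar 4: v0=C3 v1=D4 (M2)
bar 5: v0=A2 v1=G3 (m7)
bar 6: v0=B2 v1=F3 (TT)
bar 7: v0=A2 v1=G3 (m7)
bar 8: v0=C3 v1=F3 (P4)
bar 9: v0=D3 v1=D4 (P8)
  R4 @ bar4.0: C3/D4 M2 untreated
  R4 @ bar6.0: B2/F3 TT untreated
  R4 @ bar8.0: C3/F3 P4 untreated
  R8 @ bar8.0: penult P4 not 3rd/6th
  R2 @ bar9.0: C3/G3 P5 -> D3/D4 P8 similar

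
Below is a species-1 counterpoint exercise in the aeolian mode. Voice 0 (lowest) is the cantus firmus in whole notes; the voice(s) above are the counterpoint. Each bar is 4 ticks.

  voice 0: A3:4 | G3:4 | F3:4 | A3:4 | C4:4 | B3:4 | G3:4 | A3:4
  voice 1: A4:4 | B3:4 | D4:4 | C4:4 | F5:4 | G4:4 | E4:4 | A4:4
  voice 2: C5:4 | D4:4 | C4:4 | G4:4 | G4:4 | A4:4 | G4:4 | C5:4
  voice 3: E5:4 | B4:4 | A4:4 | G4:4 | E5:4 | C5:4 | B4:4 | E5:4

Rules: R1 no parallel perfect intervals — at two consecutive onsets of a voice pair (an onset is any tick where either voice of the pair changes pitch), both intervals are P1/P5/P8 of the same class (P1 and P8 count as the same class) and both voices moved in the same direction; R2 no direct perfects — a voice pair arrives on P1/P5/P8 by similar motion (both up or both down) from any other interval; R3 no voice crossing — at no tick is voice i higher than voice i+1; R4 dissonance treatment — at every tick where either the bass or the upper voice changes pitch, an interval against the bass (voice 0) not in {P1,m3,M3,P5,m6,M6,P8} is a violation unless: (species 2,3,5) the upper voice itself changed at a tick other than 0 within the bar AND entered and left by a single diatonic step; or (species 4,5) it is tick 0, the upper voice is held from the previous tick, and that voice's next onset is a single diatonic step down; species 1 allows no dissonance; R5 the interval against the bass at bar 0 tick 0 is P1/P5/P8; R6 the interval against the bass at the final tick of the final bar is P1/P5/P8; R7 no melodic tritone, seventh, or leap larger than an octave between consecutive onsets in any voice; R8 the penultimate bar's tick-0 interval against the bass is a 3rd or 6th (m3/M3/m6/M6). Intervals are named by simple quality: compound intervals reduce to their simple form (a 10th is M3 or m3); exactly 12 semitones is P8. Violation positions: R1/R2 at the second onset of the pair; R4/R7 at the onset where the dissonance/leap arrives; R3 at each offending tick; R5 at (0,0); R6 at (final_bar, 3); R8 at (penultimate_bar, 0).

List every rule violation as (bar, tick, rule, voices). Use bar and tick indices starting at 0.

(0, 0, R5, (0, 2))
(1, 0, R2, (0, 2))
(1, 0, R2, (1, 3))
(1, 0, R7, (1,))
(1, 0, R7, (2,))
(2, 0, R1, (0, 2))
(2, 0, R3, (1, 2))
(2, 1, R3, (1, 2))
(2, 2, R3, (1, 2))
(2, 3, R3, (1, 2))
(3, 0, R1, (1, 3))
(3, 0, R4, (0, 2))
(3, 0, R4, (0, 3))
(4, 0, R3, (1, 2))
(4, 0, R4, (0, 1))
(4, 0, R7, (1,))
(4, 1, R3, (1, 2))
(4, 2, R3, (1, 2))
(4, 3, R3, (1, 2))
(5, 0, R4, (0, 2))
(5, 0, R4, (0, 3))
(5, 0, R7, (1,))
(6, 0, R2, (0, 2))
(6, 0, R2, (1, 3))
(6, 0, R8, (0, 2))
(7, 0, R1, (1, 3))
(7, 0, R2, (0, 1))
(7, 0, R2, (0, 3))
(7, 3, R6, (0, 2))

bar 0: v0=A3 v1=A4 v2=C5 v3=E5 downbeat P5
bar 1: v0=G3 v1=B3 v2=D4 v3=B4 downbeat M3
bar 2: v0=F3 v1=D4 v2=C4 v3=A4 downbeat M3
bar 3: v0=A3 v1=C4 v2=G4 v3=G4 downbeat m7
bar 4: v0=C4 v1=F5 v2=G4 v3=E5 downbeat M3
bar 5: v0=B3 v1=G4 v2=A4 v3=C5 downbeat m2
bar 6: v0=G3 v1=E4 v2=G4 v3=B4 downbeat M3
bar 7: v0=A3 v1=A4 v2=C5 v3=E5 downbeat P5
  -> R5 @ bar 0 tick 0 v(0, 2): opens on m3
  -> R2 @ bar 1 tick 0 v(0, 2): A3/C5 m3 -> G3/D4 P5 similar
  -> R2 @ bar 1 tick 0 v(1, 3): A4/E5 P5 -> B3/B4 P8 similar
  -> R7 @ bar 1 tick 0 v(1,): A4->B3 leap 10st
  -> R7 @ bar 1 tick 0 v(2,): C5->D4 leap 10st
  -> R1 @ bar 2 tick 0 v(0, 2): G3/D4 P5 -> F3/C4 P5 similar
  -> R3 @ bar 2 tick 0 v(1, 2): D4 above C4
  -> R3 @ bar 2 tick 1 v(1, 2): D4 above C4
  -> R3 @ bar 2 tick 2 v(1, 2): D4 above C4
  -> R3 @ bar 2 tick 3 v(1, 2): D4 above C4
  -> R1 @ bar 3 tick 0 v(1, 3): D4/A4 P5 -> C4/G4 P5 similar
  -> R4 @ bar 3 tick 0 v(0, 2): A3/G4 m7 untreated
  -> R4 @ bar 3 tick 0 v(0, 3): A3/G4 m7 untreated
  -> R3 @ bar 4 tick 0 v(1, 2): F5 above G4
  -> R4 @ bar 4 tick 0 v(0, 1): C4/F5 P4 untreated
  -> R7 @ bar 4 tick 0 v(1,): C4->F5 leap 17st
  -> R3 @ bar 4 tick 1 v(1, 2): F5 above G4
  -> R3 @ bar 4 tick 2 v(1, 2): F5 above G4
  -> R3 @ bar 4 tick 3 v(1, 2): F5 above G4
  -> R4 @ bar 5 tick 0 v(0, 2): B3/A4 m7 untreated
  -> R4 @ bar 5 tick 0 v(0, 3): B3/C5 m2 untreated
  -> R7 @ bar 5 tick 0 v(1,): F5->G4 leap 10st
  -> R2 @ bar 6 tick 0 v(0, 2): B3/A4 m7 -> G3/G4 P8 similar
  -> R2 @ bar 6 tick 0 v(1, 3): G4/C5 P4 -> E4/B4 P5 similar
  -> R8 @ bar 6 tick 0 v(0, 2): penult P8 not 3rd/6th
  -> R1 @ bar 7 tick 0 v(1, 3): E4/B4 P5 -> A4/E5 P5 similar
  -> R2 @ bar 7 tick 0 v(0, 1): G3/E4 M6 -> A3/A4 P8 similar
  -> R2 @ bar 7 tick 0 v(0, 3): G3/B4 M3 -> A3/E5 P5 similar
  -> R6 @ bar 7 tick 3 v(0, 2): closes on m3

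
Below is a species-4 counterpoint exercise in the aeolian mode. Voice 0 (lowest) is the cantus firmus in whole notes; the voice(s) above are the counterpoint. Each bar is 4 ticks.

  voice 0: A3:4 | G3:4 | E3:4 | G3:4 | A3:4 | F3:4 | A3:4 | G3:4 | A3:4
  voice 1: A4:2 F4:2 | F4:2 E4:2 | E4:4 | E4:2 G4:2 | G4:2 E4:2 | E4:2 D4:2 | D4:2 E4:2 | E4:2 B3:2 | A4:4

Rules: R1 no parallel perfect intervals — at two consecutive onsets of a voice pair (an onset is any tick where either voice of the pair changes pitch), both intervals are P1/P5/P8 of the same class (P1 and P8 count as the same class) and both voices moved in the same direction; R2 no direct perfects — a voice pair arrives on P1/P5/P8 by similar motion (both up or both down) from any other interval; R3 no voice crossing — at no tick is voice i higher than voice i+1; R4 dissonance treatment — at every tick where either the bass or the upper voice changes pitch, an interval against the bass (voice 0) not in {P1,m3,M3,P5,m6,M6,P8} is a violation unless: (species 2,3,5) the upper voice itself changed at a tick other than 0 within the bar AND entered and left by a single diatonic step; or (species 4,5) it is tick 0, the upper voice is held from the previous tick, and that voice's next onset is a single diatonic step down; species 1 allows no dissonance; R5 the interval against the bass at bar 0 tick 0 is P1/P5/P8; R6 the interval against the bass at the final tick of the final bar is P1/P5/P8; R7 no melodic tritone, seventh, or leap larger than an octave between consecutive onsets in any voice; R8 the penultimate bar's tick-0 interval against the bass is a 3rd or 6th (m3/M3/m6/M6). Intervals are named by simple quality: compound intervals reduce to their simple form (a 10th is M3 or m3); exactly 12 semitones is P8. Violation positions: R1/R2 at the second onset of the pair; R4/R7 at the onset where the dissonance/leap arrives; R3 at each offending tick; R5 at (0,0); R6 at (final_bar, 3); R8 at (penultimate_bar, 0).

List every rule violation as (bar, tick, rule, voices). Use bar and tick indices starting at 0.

bar 0: v0=A3 v1=A4 downbeat P8
bar 1: v0=G3 v1=F4 downbeat m7
bar 2: v0=E3 v1=E4 downbeat P8
bar 3: v0=G3 v1=E4 downbeat M6
bar 4: v0=A3 v1=G4 downbeat m7
bar 5: v0=F3 v1=E4 downbeat M7
bar 6: v0=A3 v1=D4 downbeat P4
bar 7: v0=G3 v1=E4 downbeat M6
bar 8: v0=A3 v1=A4 downbeat P8
  -> R4 @ bar 4 tick 0 v(0, 1): A3/G4 m7 untreated
  -> R4 @ bar 6 tick 0 v(0, 1): A3/D4 P4 untreated
  -> R2 @ bar 8 tick 0 v(0, 1): G3/B3 M3 -> A3/A4 P8 similar
  -> R7 @ bar 8 tick 0 v(1,): B3->A4 leap 10st

(4, 0, R4, (0, 1))
(6, 0, R4, (0, 1))
(8, 0, R2, (0, 1))
(8, 0, R7, (1,))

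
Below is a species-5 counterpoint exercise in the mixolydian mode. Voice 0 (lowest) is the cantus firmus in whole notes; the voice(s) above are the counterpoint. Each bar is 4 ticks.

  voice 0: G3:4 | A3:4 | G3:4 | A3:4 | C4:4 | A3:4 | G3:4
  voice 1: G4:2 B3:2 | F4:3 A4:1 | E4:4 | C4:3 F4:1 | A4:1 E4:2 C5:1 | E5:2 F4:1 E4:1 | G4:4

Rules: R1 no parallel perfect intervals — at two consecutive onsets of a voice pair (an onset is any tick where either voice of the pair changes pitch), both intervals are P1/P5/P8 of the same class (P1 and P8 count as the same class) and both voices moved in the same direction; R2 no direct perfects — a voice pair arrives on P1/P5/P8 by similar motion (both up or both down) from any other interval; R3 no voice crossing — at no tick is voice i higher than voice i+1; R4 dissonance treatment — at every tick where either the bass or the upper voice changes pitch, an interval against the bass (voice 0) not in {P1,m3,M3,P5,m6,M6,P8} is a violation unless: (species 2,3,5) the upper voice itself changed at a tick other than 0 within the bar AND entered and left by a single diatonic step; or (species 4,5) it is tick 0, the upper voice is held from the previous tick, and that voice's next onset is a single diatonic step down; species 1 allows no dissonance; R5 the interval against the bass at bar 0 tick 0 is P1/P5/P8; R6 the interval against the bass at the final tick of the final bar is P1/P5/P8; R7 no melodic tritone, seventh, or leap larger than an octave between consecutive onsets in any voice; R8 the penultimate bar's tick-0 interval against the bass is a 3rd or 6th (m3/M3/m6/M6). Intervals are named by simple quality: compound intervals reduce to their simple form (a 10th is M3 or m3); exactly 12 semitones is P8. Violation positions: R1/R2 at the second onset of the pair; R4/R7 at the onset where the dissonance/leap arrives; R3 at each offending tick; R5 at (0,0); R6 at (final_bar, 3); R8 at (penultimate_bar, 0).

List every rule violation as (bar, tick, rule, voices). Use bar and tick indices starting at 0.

bar 0: v0=G3 v1=G4 downbeat P8
bar 1: v0=A3 v1=F4 downbeat m6
bar 2: v0=G3 v1=E4 downbeat M6
bar 3: v0=A3 v1=C4 downbeat m3
bar 4: v0=C4 v1=A4 downbeat M6
bar 5: v0=A3 v1=E5 downbeat P5
bar 6: v0=G3 v1=G4 downbeat P8
  -> R7 @ bar 1 tick 0 v(1,): B3->F4 leap 6st
  -> R8 @ bar 5 tick 0 v(0, 1): penult P5 not 3rd/6th
  -> R7 @ bar 5 tick 2 v(1,): E5->F4 leap 11st

(1, 0, R7, (1,))
(5, 0, R8, (0, 1))
(5, 2, R7, (1,))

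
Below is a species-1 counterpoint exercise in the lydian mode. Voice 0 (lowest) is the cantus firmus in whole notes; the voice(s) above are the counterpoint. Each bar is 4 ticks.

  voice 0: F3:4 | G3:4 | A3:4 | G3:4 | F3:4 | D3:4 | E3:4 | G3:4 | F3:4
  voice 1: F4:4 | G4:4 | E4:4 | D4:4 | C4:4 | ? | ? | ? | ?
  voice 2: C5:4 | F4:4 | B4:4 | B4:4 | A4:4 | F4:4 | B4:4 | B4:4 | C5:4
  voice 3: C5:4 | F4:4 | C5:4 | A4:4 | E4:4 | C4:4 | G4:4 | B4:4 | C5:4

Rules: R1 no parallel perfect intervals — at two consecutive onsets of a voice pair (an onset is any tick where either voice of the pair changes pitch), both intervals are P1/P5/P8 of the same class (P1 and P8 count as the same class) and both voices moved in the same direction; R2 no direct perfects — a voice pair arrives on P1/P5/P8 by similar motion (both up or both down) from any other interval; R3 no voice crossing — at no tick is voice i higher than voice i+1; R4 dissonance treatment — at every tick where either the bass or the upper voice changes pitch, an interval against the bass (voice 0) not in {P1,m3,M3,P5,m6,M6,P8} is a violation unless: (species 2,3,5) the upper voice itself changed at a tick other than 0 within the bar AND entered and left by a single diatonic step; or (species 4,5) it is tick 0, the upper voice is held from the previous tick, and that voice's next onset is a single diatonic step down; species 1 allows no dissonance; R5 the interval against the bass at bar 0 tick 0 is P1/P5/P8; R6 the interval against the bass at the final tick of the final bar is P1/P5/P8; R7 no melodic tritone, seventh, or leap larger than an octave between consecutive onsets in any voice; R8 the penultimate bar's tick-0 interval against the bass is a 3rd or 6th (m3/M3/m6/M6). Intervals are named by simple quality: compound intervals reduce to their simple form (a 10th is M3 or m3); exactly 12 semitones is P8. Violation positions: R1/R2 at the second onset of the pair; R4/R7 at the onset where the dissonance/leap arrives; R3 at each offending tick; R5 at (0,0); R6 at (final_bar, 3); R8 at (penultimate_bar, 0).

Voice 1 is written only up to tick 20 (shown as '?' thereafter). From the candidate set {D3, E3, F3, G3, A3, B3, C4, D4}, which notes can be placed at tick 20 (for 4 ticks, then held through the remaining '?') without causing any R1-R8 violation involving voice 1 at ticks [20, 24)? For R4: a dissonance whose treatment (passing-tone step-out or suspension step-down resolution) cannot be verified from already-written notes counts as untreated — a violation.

{B3, D4}

D3: violates R2,R7
E3: violates R4
F3: violates R2
G3: violates R4
A3: violates R1
B3: legal
C4: violates R4
D4: legal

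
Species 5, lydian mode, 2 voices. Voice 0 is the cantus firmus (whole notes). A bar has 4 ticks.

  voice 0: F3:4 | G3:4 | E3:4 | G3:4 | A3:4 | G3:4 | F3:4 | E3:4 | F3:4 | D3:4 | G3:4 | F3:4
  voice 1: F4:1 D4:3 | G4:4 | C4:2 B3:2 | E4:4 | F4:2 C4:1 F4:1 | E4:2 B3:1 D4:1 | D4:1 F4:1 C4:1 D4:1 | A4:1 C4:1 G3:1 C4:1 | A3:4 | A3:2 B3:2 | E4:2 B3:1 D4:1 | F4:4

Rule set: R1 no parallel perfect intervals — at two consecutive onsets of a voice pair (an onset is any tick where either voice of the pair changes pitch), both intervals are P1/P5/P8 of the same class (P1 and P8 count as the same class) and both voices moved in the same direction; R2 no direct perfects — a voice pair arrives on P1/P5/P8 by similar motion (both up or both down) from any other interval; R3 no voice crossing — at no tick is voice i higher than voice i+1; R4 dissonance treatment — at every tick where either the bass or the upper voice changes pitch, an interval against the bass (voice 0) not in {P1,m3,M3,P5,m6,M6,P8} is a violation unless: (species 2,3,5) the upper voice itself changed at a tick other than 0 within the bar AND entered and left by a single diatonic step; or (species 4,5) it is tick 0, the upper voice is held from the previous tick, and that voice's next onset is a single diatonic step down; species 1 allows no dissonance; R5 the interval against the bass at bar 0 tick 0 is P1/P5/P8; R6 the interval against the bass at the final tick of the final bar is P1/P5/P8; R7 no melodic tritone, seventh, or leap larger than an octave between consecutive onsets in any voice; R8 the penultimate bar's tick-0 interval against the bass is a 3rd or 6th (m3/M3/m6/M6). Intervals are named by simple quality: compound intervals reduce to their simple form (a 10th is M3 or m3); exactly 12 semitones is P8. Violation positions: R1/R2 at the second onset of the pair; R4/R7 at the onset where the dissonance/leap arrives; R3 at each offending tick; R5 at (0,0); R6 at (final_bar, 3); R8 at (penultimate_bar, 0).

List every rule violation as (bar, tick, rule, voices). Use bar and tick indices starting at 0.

(1, 0, R2, (0, 1))
(7, 0, R4, (0, 1))

bar 0: v0=F3 v1=F4 downbeat P8
bar 1: v0=G3 v1=G4 downbeat P8
bar 2: v0=E3 v1=C4 downbeat m6
bar 3: v0=G3 v1=E4 downbeat M6
bar 4: v0=A3 v1=F4 downbeat m6
bar 5: v0=G3 v1=E4 downbeat M6
bar 6: v0=F3 v1=D4 downbeat M6
bar 7: v0=E3 v1=A4 downbeat P4
bar 8: v0=F3 v1=A3 downbeat M3
bar 9: v0=D3 v1=A3 downbeat P5
bar 10: v0=G3 v1=E4 downbeat M6
bar 11: v0=F3 v1=F4 downbeat P8
  -> R2 @ bar 1 tick 0 v(0, 1): F3/D4 M6 -> G3/G4 P8 similar
  -> R4 @ bar 7 tick 0 v(0, 1): E3/A4 P4 untreated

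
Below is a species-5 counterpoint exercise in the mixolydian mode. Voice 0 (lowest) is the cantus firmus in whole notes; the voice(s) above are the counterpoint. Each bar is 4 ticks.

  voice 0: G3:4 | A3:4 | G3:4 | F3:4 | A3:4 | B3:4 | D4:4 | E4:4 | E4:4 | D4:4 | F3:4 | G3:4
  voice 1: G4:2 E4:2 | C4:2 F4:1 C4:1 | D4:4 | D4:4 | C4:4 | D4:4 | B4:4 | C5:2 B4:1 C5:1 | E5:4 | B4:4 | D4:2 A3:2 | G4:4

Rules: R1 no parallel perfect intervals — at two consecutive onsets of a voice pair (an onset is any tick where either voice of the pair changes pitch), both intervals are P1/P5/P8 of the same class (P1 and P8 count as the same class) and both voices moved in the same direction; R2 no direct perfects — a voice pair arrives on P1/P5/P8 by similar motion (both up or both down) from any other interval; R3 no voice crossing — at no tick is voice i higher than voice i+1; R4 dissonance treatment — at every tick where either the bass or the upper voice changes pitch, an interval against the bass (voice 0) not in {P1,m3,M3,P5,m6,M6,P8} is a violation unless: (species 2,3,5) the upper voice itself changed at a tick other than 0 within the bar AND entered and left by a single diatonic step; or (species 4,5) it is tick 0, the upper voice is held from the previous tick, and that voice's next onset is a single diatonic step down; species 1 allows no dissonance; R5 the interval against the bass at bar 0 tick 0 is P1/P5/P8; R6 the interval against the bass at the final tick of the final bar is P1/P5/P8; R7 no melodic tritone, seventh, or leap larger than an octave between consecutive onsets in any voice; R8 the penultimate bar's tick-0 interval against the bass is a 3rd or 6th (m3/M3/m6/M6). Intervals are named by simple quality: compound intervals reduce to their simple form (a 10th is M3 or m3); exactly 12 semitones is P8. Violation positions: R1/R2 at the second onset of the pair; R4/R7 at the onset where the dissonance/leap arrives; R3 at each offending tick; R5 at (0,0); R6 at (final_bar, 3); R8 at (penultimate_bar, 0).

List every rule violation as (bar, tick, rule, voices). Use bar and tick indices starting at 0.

bar 0: v0=G3 v1=G4 downbeat P8
bar 1: v0=A3 v1=C4 downbeat m3
bar 2: v0=G3 v1=D4 downbeat P5
bar 3: v0=F3 v1=D4 downbeat M6
bar 4: v0=A3 v1=C4 downbeat m3
bar 5: v0=B3 v1=D4 downbeat m3
bar 6: v0=D4 v1=B4 downbeat M6
bar 7: v0=E4 v1=C5 downbeat m6
bar 8: v0=E4 v1=E5 downbeat P8
bar 9: v0=D4 v1=B4 downbeat M6
bar 10: v0=F3 v1=D4 downbeat M6
bar 11: v0=G3 v1=G4 downbeat P8
  -> R2 @ bar 11 tick 0 v(0, 1): F3/A3 M3 -> G3/G4 P8 similar
  -> R7 @ bar 11 tick 0 v(1,): A3->G4 leap 10st

(11, 0, R2, (0, 1))
(11, 0, R7, (1,))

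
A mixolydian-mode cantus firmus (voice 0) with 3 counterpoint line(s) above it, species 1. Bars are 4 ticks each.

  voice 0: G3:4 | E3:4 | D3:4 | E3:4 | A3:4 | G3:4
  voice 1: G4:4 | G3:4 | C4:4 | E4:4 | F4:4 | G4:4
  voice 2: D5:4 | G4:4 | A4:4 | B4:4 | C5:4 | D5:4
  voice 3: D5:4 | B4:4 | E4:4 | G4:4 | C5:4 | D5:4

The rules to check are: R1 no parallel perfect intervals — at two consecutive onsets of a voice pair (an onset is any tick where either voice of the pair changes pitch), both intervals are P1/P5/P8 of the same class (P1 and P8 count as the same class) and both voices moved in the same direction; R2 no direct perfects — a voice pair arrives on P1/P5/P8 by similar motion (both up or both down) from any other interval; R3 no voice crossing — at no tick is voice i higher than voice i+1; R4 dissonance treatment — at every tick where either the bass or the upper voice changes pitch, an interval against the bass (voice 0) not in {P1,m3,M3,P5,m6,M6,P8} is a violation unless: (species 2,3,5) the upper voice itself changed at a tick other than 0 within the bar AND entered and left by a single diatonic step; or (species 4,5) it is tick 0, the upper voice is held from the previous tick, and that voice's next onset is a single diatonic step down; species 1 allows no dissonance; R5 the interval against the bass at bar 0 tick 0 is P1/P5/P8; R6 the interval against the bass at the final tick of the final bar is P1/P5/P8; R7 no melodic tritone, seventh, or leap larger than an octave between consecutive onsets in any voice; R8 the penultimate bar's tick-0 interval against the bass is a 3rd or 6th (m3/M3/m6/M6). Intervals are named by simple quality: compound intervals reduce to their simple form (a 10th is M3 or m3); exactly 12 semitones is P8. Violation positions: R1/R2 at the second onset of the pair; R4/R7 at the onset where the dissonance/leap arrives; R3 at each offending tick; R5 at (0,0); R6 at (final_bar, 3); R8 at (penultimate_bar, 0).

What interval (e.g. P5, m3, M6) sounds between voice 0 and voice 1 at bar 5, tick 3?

P8

voice 0=G3 voice 1=G4 -> P8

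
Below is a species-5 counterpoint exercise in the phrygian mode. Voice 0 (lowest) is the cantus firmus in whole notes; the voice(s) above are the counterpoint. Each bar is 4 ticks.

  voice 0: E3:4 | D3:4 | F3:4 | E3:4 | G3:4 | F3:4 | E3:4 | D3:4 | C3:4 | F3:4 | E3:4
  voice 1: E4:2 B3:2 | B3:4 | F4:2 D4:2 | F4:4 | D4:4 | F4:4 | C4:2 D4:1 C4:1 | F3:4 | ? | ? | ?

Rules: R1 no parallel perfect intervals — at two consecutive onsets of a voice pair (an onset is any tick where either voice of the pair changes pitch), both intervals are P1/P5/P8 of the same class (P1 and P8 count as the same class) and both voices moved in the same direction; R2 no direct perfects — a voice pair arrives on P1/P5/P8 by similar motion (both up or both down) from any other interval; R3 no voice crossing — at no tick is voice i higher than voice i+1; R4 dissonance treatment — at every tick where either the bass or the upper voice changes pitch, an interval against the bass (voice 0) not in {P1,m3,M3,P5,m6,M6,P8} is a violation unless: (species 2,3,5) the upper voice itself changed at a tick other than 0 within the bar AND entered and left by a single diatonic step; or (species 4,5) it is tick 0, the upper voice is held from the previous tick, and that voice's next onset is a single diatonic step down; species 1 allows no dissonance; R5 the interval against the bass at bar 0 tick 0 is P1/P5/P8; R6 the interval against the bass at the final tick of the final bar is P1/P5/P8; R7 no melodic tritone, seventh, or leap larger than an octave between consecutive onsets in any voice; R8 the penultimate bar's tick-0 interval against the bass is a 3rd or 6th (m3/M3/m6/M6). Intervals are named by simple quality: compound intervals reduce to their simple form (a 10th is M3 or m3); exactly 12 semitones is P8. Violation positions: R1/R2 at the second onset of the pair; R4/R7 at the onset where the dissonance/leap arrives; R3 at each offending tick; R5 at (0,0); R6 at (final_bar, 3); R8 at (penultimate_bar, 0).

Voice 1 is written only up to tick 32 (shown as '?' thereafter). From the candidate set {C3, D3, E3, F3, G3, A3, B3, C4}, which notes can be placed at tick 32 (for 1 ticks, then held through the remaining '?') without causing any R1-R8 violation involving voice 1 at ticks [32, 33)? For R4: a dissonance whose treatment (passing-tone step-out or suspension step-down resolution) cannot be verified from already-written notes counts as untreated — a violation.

C3: violates R2
D3: violates R4
E3: legal
F3: violates R4
G3: legal
A3: legal
B3: violates R4,R7
C4: legal

{A3, C4, E3, G3}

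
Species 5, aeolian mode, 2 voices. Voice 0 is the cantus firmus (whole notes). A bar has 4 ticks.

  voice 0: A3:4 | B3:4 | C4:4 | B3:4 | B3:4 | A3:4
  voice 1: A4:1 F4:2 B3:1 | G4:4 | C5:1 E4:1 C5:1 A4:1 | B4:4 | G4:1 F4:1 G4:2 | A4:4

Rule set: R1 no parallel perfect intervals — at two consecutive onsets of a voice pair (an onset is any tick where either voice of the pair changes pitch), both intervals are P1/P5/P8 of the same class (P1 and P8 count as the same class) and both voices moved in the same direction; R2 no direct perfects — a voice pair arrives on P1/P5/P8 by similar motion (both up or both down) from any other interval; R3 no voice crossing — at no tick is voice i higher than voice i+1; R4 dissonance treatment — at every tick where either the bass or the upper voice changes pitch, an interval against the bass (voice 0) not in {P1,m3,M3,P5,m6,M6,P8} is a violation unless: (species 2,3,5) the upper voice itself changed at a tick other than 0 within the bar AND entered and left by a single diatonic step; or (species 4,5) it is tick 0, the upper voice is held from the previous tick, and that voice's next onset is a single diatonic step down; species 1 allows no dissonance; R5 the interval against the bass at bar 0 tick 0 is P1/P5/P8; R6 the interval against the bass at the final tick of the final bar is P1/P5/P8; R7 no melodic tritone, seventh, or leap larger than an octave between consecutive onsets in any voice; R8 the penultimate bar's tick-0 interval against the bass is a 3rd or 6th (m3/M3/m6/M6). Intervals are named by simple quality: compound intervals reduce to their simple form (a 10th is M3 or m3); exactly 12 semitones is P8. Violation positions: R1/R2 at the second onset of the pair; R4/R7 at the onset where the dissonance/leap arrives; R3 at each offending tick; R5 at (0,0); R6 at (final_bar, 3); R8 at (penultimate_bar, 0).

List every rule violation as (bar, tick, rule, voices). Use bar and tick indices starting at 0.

(0, 3, R4, (0, 1))
(0, 3, R7, (1,))
(2, 0, R2, (0, 1))

bar 0: v0=A3 v1=A4 downbeat P8
bar 1: v0=B3 v1=G4 downbeat m6
bar 2: v0=C4 v1=C5 downbeat P8
bar 3: v0=B3 v1=B4 downbeat P8
bar 4: v0=B3 v1=G4 downbeat m6
bar 5: v0=A3 v1=A4 downbeat P8
  -> R4 @ bar 0 tick 3 v(0, 1): A3/B3 M2 untreated
  -> R7 @ bar 0 tick 3 v(1,): F4->B3 leap 6st
  -> R2 @ bar 2 tick 0 v(0, 1): B3/G4 m6 -> C4/C5 P8 similar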